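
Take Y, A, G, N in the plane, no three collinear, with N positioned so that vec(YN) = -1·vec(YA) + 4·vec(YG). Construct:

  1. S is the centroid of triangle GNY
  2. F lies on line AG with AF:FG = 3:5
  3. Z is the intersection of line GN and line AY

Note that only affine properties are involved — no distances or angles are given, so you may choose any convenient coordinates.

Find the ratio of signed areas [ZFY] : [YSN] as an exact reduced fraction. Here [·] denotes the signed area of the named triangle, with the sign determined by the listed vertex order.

[ZFY]:[YSN] = 3/8

Assign Y = (0, 0), A = (1, 0), G = (0, 1), N = (-1, 4) — the answer is frame-independent, so this choice is without loss of generality.
1. S is the centroid of triangle GNY ⇒ S = (-1/3, 5/3)
2. F lies on line AG with AF:FG = 3:5 ⇒ F = (5/8, 3/8)
3. Z is the intersection of line GN and line AY ⇒ Z = (1/3, 0)
2·[ZFY] = 1/8, 2·[YSN] = 1/3
[ZFY]:[YSN] = 1/8:1/3 = 3/8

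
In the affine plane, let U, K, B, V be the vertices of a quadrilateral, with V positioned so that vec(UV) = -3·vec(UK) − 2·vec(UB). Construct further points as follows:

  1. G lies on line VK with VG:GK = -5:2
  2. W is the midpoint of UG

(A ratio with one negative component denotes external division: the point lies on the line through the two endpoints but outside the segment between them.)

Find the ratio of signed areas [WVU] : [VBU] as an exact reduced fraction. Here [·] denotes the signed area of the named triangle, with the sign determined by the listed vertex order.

Set U = (0, 0), K = (1, 0), B = (0, 1), V = (-3, -2); any affine frame gives the same invariant.
1. G lies on line VK with VG:GK = -5:2 ⇒ G = (11/3, 4/3)
2. W is the midpoint of UG ⇒ W = (11/6, 2/3)
2·[WVU] = -5/3, 2·[VBU] = -3
[WVU]:[VBU] = -5/3:-3 = 5/9

[WVU]:[VBU] = 5/9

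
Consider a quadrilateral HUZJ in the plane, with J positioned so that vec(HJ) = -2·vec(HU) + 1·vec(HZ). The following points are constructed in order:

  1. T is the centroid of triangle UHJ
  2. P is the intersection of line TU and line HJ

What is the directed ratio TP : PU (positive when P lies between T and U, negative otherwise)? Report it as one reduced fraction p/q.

Assign H = (0, 0), U = (1, 0), Z = (0, 1), J = (-2, 1) — the answer is frame-independent, so this choice is without loss of generality.
1. T is the centroid of triangle UHJ ⇒ T = (-1/3, 1/3)
2. P is the intersection of line TU and line HJ ⇒ P = (-1, 1/2)
P = T + t·(U−T) with t = -1/2, so TP:PU = t:(1−t) = -1/2:3/2

TP:PU = -1/3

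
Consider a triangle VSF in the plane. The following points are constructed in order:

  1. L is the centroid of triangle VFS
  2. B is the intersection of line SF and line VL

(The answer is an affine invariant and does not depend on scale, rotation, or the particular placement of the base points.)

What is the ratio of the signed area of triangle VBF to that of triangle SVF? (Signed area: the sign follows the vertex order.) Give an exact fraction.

Set V = (0, 0), S = (1, 0), F = (0, 1); any affine frame gives the same invariant.
1. L is the centroid of triangle VFS ⇒ L = (1/3, 1/3)
2. B is the intersection of line SF and line VL ⇒ B = (1/2, 1/2)
2·[VBF] = 1/2, 2·[SVF] = -1
[VBF]:[SVF] = 1/2:-1 = -1/2

[VBF]:[SVF] = -1/2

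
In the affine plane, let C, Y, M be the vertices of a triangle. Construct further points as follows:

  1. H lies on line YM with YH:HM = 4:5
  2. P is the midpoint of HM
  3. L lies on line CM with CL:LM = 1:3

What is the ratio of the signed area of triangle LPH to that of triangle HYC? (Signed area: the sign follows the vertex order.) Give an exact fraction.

Assign C = (0, 0), Y = (1, 0), M = (0, 1) — the answer is frame-independent, so this choice is without loss of generality.
1. H lies on line YM with YH:HM = 4:5 ⇒ H = (5/9, 4/9)
2. P is the midpoint of HM ⇒ P = (5/18, 13/18)
3. L lies on line CM with CL:LM = 1:3 ⇒ L = (0, 1/4)
2·[LPH] = -5/24, 2·[HYC] = -4/9
[LPH]:[HYC] = -5/24:-4/9 = 15/32

[LPH]:[HYC] = 15/32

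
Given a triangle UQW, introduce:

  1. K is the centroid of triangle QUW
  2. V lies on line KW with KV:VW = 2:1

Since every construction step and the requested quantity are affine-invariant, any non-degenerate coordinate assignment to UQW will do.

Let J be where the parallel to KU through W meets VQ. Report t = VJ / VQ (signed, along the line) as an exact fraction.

t = -1/5

Work in coordinates with U = (0, 0), Q = (1, 0), W = (0, 1).
1. K is the centroid of triangle QUW ⇒ K = (1/3, 1/3)
2. V lies on line KW with KV:VW = 2:1 ⇒ V = (1/9, 7/9)
through W parallel to KU: direction (-1/3, -1/3); meets VQ at J = (-1/15, 14/15)
J = V + t·(Q−V) with t = -1/5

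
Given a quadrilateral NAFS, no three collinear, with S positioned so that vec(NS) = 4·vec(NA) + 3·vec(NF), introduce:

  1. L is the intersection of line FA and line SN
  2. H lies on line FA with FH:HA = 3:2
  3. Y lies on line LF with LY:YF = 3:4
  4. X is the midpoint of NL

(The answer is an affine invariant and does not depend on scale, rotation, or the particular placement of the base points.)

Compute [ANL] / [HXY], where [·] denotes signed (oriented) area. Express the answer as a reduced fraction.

[ANL]:[HXY] = 210/67

Assign N = (0, 0), A = (1, 0), F = (0, 1), S = (4, 3) — the answer is frame-independent, so this choice is without loss of generality.
1. L is the intersection of line FA and line SN ⇒ L = (4/7, 3/7)
2. H lies on line FA with FH:HA = 3:2 ⇒ H = (3/5, 2/5)
3. Y lies on line LF with LY:YF = 3:4 ⇒ Y = (16/49, 33/49)
4. X is the midpoint of NL ⇒ X = (2/7, 3/14)
2·[ANL] = -3/7, 2·[HXY] = -67/490
[ANL]:[HXY] = -3/7:-67/490 = 210/67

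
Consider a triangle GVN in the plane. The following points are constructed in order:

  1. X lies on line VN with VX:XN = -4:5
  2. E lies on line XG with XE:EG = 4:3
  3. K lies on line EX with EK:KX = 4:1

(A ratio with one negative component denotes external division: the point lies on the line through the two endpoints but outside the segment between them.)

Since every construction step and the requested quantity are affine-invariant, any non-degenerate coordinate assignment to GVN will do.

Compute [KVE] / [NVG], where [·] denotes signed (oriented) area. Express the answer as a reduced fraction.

[KVE]:[NVG] = -64/35

Assign G = (0, 0), V = (1, 0), N = (0, 1) — the answer is frame-independent, so this choice is without loss of generality.
1. X lies on line VN with VX:XN = -4:5 ⇒ X = (5, -4)
2. E lies on line XG with XE:EG = 4:3 ⇒ E = (15/7, -12/7)
3. K lies on line EX with EK:KX = 4:1 ⇒ K = (31/7, -124/35)
2·[KVE] = 64/35, 2·[NVG] = -1
[KVE]:[NVG] = 64/35:-1 = -64/35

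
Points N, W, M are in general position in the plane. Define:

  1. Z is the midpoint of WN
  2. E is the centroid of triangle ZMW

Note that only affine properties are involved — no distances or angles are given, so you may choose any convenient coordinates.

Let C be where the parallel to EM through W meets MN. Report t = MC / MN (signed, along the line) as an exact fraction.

Work in coordinates with N = (0, 0), W = (1, 0), M = (0, 1).
1. Z is the midpoint of WN ⇒ Z = (1/2, 0)
2. E is the centroid of triangle ZMW ⇒ E = (1/2, 1/3)
through W parallel to EM: direction (-1/2, 2/3); meets MN at C = (0, 4/3)
C = M + t·(N−M) with t = -1/3

t = -1/3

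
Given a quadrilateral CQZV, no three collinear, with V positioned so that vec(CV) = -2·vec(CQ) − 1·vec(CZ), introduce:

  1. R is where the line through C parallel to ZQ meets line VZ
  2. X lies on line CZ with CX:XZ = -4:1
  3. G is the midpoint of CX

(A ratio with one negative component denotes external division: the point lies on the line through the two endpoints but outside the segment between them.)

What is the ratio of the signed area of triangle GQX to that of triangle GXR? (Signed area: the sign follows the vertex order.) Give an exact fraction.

Set C = (0, 0), Q = (1, 0), Z = (0, 1), V = (-2, -1); any affine frame gives the same invariant.
1. R is where the line through C parallel to ZQ meets line VZ ⇒ R = (-1/2, 1/2)
2. X lies on line CZ with CX:XZ = -4:1 ⇒ X = (0, 4/3)
3. G is the midpoint of CX ⇒ G = (0, 2/3)
2·[GQX] = 2/3, 2·[GXR] = 1/3
[GQX]:[GXR] = 2/3:1/3 = 2

[GQX]:[GXR] = 2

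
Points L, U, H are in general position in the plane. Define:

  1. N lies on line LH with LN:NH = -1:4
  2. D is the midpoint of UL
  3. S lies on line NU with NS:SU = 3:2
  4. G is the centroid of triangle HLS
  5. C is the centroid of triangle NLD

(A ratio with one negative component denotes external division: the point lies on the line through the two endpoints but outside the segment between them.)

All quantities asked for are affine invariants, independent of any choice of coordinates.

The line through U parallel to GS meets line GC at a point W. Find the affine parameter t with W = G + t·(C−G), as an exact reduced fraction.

t = -60/47

Choose coordinates L = (0, 0), U = (1, 0), H = (0, 1).
1. N lies on line LH with LN:NH = -1:4 ⇒ N = (0, -1/3)
2. D is the midpoint of UL ⇒ D = (1/2, 0)
3. S lies on line NU with NS:SU = 3:2 ⇒ S = (3/5, -2/15)
4. G is the centroid of triangle HLS ⇒ G = (1/5, 13/45)
5. C is the centroid of triangle NLD ⇒ C = (1/6, -1/9)
through U parallel to GS: direction (2/5, -19/45); meets GC at W = (57/235, 1691/2115)
W = G + t·(C−G) with t = -60/47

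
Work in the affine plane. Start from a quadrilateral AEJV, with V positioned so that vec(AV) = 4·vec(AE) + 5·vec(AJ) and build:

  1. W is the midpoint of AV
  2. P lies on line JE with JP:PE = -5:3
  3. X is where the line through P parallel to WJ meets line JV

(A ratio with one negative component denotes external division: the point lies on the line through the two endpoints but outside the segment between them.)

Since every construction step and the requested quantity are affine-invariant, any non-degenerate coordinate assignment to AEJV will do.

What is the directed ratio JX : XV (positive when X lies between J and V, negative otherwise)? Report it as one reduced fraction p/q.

JX:XV = -35/43

Work in coordinates with A = (0, 0), E = (1, 0), J = (0, 1), V = (4, 5).
1. W is the midpoint of AV ⇒ W = (2, 5/2)
2. P lies on line JE with JP:PE = -5:3 ⇒ P = (5/2, -3/2)
3. X is where the line through P parallel to WJ meets line JV ⇒ X = (-35/2, -33/2)
X = J + t·(V−J) with t = -35/8, so JX:XV = t:(1−t) = -35/8:43/8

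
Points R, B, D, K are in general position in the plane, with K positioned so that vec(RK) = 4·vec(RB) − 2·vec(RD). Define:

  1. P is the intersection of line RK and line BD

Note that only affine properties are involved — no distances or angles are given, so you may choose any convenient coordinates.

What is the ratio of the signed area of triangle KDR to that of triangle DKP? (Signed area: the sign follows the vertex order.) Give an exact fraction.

Choose coordinates R = (0, 0), B = (1, 0), D = (0, 1), K = (4, -2).
1. P is the intersection of line RK and line BD ⇒ P = (2, -1)
2·[KDR] = 4, 2·[DKP] = -2
[KDR]:[DKP] = 4:-2 = -2

[KDR]:[DKP] = -2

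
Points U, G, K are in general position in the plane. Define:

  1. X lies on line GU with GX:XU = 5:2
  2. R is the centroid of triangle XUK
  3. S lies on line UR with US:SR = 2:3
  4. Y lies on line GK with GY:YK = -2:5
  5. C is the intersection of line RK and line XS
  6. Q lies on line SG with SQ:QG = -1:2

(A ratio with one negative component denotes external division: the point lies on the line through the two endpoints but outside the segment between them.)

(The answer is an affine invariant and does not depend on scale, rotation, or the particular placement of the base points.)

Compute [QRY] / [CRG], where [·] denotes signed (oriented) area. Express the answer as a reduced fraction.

[QRY]:[CRG] = 236/45

Assign U = (0, 0), G = (1, 0), K = (0, 1) — the answer is frame-independent, so this choice is without loss of generality.
1. X lies on line GU with GX:XU = 5:2 ⇒ X = (2/7, 0)
2. R is the centroid of triangle XUK ⇒ R = (2/21, 1/3)
3. S lies on line UR with US:SR = 2:3 ⇒ S = (4/105, 2/15)
4. Y lies on line GK with GY:YK = -2:5 ⇒ Y = (5/3, -2/3)
5. C is the intersection of line RK and line XS ⇒ C = (11/84, 1/12)
6. Q lies on line SG with SQ:QG = -1:2 ⇒ Q = (-97/105, 4/15)
2·[QRY] = -118/105, 2·[CRG] = -3/14
[QRY]:[CRG] = -118/105:-3/14 = 236/45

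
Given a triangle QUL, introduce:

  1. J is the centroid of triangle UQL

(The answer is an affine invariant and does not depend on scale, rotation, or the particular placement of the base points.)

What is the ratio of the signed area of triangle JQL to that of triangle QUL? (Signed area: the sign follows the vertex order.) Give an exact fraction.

[JQL]:[QUL] = -1/3

Choose coordinates Q = (0, 0), U = (1, 0), L = (0, 1).
1. J is the centroid of triangle UQL ⇒ J = (1/3, 1/3)
2·[JQL] = -1/3, 2·[QUL] = 1
[JQL]:[QUL] = -1/3:1 = -1/3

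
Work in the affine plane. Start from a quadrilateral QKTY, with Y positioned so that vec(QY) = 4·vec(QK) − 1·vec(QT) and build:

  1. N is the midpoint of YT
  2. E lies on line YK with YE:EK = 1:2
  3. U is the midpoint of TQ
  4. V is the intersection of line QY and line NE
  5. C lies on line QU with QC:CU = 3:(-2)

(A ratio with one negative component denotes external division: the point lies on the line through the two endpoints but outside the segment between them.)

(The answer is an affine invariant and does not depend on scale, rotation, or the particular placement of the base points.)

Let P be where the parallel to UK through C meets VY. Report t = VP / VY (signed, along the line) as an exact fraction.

Assign Q = (0, 0), K = (1, 0), T = (0, 1), Y = (4, -1) — the answer is frame-independent, so this choice is without loss of generality.
1. N is the midpoint of YT ⇒ N = (2, 0)
2. E lies on line YK with YE:EK = 1:2 ⇒ E = (3, -2/3)
3. U is the midpoint of TQ ⇒ U = (0, 1/2)
4. V is the intersection of line QY and line NE ⇒ V = (16/5, -4/5)
5. C lies on line QU with QC:CU = 3:(-2) ⇒ C = (0, 3/2)
through C parallel to UK: direction (1, -1/2); meets VY at P = (6, -3/2)
P = V + t·(Y−V) with t = 7/2

t = 7/2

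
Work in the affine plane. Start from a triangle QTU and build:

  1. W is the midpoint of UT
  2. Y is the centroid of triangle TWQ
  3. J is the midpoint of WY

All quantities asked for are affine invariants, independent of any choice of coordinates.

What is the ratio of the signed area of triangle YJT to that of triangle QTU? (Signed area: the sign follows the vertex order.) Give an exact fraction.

Set Q = (0, 0), T = (1, 0), U = (0, 1); any affine frame gives the same invariant.
1. W is the midpoint of UT ⇒ W = (1/2, 1/2)
2. Y is the centroid of triangle TWQ ⇒ Y = (1/2, 1/6)
3. J is the midpoint of WY ⇒ J = (1/2, 1/3)
2·[YJT] = -1/12, 2·[QTU] = 1
[YJT]:[QTU] = -1/12:1 = -1/12

[YJT]:[QTU] = -1/12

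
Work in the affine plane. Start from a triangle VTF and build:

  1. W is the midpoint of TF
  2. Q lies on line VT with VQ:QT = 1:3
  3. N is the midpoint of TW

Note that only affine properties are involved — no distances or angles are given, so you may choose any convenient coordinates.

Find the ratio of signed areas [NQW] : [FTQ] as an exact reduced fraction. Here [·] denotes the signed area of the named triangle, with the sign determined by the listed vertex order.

[NQW]:[FTQ] = 1/4

Work in coordinates with V = (0, 0), T = (1, 0), F = (0, 1).
1. W is the midpoint of TF ⇒ W = (1/2, 1/2)
2. Q lies on line VT with VQ:QT = 1:3 ⇒ Q = (1/4, 0)
3. N is the midpoint of TW ⇒ N = (3/4, 1/4)
2·[NQW] = -3/16, 2·[FTQ] = -3/4
[NQW]:[FTQ] = -3/16:-3/4 = 1/4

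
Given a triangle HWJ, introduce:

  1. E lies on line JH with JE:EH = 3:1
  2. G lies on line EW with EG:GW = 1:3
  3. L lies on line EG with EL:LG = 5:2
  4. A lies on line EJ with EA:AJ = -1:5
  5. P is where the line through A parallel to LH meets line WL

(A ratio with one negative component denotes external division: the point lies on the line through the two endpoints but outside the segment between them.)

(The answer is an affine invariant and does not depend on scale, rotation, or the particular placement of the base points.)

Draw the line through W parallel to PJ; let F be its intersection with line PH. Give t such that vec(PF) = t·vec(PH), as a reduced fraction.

t = -97/20

Choose coordinates H = (0, 0), W = (1, 0), J = (0, 1).
1. E lies on line JH with JE:EH = 3:1 ⇒ E = (0, 1/4)
2. G lies on line EW with EG:GW = 1:3 ⇒ G = (1/4, 3/16)
3. L lies on line EG with EL:LG = 5:2 ⇒ L = (5/28, 23/112)
4. A lies on line EJ with EA:AJ = -1:5 ⇒ A = (0, 1/16)
5. P is where the line through A parallel to LH meets line WL ⇒ P = (15/112, 97/448)
through W parallel to PJ: direction (-15/112, 351/448); meets PH at F = (351/448, 11349/8960)
F = P + t·(H−P) with t = -97/20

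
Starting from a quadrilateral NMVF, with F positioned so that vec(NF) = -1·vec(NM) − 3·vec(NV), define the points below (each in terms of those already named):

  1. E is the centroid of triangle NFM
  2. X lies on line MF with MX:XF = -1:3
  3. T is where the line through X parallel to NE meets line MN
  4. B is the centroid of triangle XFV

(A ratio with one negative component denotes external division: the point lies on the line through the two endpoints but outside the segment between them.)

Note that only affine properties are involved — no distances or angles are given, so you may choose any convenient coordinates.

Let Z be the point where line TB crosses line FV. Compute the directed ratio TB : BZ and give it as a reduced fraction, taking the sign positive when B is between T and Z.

TB:BZ = 13/5

Choose coordinates N = (0, 0), M = (1, 0), V = (0, 1), F = (-1, -3).
1. E is the centroid of triangle NFM ⇒ E = (0, -1)
2. X lies on line MF with MX:XF = -1:3 ⇒ X = (2, 3/2)
3. T is where the line through X parallel to NE meets line MN ⇒ T = (2, 0)
4. B is the centroid of triangle XFV ⇒ B = (1/3, -1/6)
line TB meets FV at Z = (-4/13, -3/13)
B = T + t·(Z−T) with t = 13/18, so TB:BZ = 13/18:5/18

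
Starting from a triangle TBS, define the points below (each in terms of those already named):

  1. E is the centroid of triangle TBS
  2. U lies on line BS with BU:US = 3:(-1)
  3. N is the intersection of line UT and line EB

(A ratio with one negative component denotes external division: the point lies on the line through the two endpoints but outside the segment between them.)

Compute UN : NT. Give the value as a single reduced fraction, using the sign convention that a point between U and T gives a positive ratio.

UN:NT = 3/2

Set T = (0, 0), B = (1, 0), S = (0, 1); any affine frame gives the same invariant.
1. E is the centroid of triangle TBS ⇒ E = (1/3, 1/3)
2. U lies on line BS with BU:US = 3:(-1) ⇒ U = (-1/2, 3/2)
3. N is the intersection of line UT and line EB ⇒ N = (-1/5, 3/5)
N = U + t·(T−U) with t = 3/5, so UN:NT = t:(1−t) = 3/5:2/5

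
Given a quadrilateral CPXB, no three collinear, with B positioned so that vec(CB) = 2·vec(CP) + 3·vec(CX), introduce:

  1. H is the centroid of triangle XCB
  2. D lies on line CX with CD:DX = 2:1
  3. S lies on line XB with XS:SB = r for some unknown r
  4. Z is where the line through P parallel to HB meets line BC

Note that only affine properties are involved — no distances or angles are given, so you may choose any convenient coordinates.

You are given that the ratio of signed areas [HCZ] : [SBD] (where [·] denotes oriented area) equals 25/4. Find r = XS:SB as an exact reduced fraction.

r = 3/2

Work in coordinates with C = (0, 0), P = (1, 0), X = (0, 1), B = (2, 3).
1. H is the centroid of triangle XCB ⇒ H = (2/3, 4/3)
2. D lies on line CX with CD:DX = 2:1 ⇒ D = (0, 2/3)
3. With XS:SB = r, write λ = r/(r+1) so S = X + λ·(B−X); S is affine-linear in λ
4. Z is where the line through P parallel to HB meets line BC ⇒ Z = (-5, -15/2)
Every point depending on S is an affine combination of S and λ-independent points, so each such coordinate is linear in λ; the λ² term in each signed area is a multiple of (B−X)×(B−X) = 0, so 2·[HCZ] and 2·[SBD] are each linear in λ. Evaluating at λ=0 and λ=1:
  2·[HCZ] = -5/3,   2·[SBD] = 2/3·λ − 2/3
So [HCZ]:[SBD] = (-5/3) / (2/3·λ − 2/3). Setting this equal to 25/4:
  -5/3 = 25/4·(2/3·λ − 2/3)  ⇒  λ = 3/5
Then r = λ/(1−λ) = (3/5)/(2/5) = 3/2. Check: with r = 3/2, S = (6/5, 11/5) and [HCZ]:[SBD] = 25/4 as required.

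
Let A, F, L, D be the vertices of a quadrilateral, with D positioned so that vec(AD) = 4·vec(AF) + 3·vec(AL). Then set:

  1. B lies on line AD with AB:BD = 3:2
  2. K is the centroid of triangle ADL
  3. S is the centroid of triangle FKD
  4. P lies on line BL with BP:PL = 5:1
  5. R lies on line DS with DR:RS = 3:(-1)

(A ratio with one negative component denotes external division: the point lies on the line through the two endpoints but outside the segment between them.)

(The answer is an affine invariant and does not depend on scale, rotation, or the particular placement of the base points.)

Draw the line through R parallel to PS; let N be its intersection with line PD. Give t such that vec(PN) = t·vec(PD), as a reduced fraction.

t = -1/2

Set A = (0, 0), F = (1, 0), L = (0, 1), D = (4, 3); any affine frame gives the same invariant.
1. B lies on line AD with AB:BD = 3:2 ⇒ B = (12/5, 9/5)
2. K is the centroid of triangle ADL ⇒ K = (4/3, 4/3)
3. S is the centroid of triangle FKD ⇒ S = (19/9, 13/9)
4. P lies on line BL with BP:PL = 5:1 ⇒ P = (2/5, 17/15)
5. R lies on line DS with DR:RS = 3:(-1) ⇒ R = (7/6, 2/3)
through R parallel to PS: direction (77/45, 14/45); meets PD at N = (-7/5, 1/5)
N = P + t·(D−P) with t = -1/2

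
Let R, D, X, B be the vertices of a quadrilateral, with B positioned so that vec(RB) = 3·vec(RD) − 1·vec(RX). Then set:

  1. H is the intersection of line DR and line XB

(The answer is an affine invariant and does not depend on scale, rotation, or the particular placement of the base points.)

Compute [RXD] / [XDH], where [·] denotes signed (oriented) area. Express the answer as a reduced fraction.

Assign R = (0, 0), D = (1, 0), X = (0, 1), B = (3, -1) — the answer is frame-independent, so this choice is without loss of generality.
1. H is the intersection of line DR and line XB ⇒ H = (3/2, 0)
2·[RXD] = -1, 2·[XDH] = 1/2
[RXD]:[XDH] = -1:1/2 = -2

[RXD]:[XDH] = -2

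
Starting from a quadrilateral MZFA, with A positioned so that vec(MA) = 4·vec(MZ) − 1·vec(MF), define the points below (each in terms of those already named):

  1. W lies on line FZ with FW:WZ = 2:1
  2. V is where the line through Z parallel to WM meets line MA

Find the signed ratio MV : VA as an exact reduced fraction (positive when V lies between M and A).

MV:VA = 1/5

Set M = (0, 0), Z = (1, 0), F = (0, 1), A = (4, -1); any affine frame gives the same invariant.
1. W lies on line FZ with FW:WZ = 2:1 ⇒ W = (2/3, 1/3)
2. V is where the line through Z parallel to WM meets line MA ⇒ V = (2/3, -1/6)
V = M + t·(A−M) with t = 1/6, so MV:VA = t:(1−t) = 1/6:5/6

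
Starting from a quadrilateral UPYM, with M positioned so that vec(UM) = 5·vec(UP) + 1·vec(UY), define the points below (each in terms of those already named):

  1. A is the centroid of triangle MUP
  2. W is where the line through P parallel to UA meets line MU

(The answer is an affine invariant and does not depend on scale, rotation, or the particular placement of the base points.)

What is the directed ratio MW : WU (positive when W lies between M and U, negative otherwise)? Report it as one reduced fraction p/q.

Choose coordinates U = (0, 0), P = (1, 0), Y = (0, 1), M = (5, 1).
1. A is the centroid of triangle MUP ⇒ A = (2, 1/3)
2. W is where the line through P parallel to UA meets line MU ⇒ W = (-5, -1)
W = M + t·(U−M) with t = 2, so MW:WU = t:(1−t) = 2:-1

MW:WU = -2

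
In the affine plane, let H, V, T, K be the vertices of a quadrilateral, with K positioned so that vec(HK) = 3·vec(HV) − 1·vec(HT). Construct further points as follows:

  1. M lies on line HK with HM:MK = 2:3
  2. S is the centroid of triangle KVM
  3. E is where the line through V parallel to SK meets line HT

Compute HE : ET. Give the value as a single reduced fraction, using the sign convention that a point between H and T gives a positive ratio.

HE:ET = 8/11

Work in coordinates with H = (0, 0), V = (1, 0), T = (0, 1), K = (3, -1).
1. M lies on line HK with HM:MK = 2:3 ⇒ M = (6/5, -2/5)
2. S is the centroid of triangle KVM ⇒ S = (26/15, -7/15)
3. E is where the line through V parallel to SK meets line HT ⇒ E = (0, 8/19)
E = H + t·(T−H) with t = 8/19, so HE:ET = t:(1−t) = 8/19:11/19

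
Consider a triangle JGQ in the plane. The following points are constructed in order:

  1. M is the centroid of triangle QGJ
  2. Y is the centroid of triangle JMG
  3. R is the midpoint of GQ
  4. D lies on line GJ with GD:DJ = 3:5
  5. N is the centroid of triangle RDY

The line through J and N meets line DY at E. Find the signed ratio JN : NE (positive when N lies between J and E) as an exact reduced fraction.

Assign J = (0, 0), G = (1, 0), Q = (0, 1) — the answer is frame-independent, so this choice is without loss of generality.
1. M is the centroid of triangle QGJ ⇒ M = (1/3, 1/3)
2. Y is the centroid of triangle JMG ⇒ Y = (4/9, 1/9)
3. R is the midpoint of GQ ⇒ R = (1/2, 1/2)
4. D lies on line GJ with GD:DJ = 3:5 ⇒ D = (5/8, 0)
5. N is the centroid of triangle RDY ⇒ N = (113/216, 11/54)
line JN meets DY at E = (565/1476, 55/369)
N = J + t·(E−J) with t = 41/30, so JN:NE = 41/30:-11/30

JN:NE = -41/11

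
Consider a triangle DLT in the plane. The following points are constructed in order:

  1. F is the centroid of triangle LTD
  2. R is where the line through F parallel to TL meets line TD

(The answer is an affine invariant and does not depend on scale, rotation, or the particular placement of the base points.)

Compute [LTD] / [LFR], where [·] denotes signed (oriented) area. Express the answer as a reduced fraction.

[LTD]:[LFR] = -9

Work in coordinates with D = (0, 0), L = (1, 0), T = (0, 1).
1. F is the centroid of triangle LTD ⇒ F = (1/3, 1/3)
2. R is where the line through F parallel to TL meets line TD ⇒ R = (0, 2/3)
2·[LTD] = 1, 2·[LFR] = -1/9
[LTD]:[LFR] = 1:-1/9 = -9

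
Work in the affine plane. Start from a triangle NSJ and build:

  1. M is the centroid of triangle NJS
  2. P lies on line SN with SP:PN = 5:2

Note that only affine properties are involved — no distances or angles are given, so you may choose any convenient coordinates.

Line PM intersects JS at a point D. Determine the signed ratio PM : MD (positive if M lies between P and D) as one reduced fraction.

PM:MD = 8/7

Assign N = (0, 0), S = (1, 0), J = (0, 1) — the answer is frame-independent, so this choice is without loss of generality.
1. M is the centroid of triangle NJS ⇒ M = (1/3, 1/3)
2. P lies on line SN with SP:PN = 5:2 ⇒ P = (2/7, 0)
line PM meets JS at D = (3/8, 5/8)
M = P + t·(D−P) with t = 8/15, so PM:MD = 8/15:7/15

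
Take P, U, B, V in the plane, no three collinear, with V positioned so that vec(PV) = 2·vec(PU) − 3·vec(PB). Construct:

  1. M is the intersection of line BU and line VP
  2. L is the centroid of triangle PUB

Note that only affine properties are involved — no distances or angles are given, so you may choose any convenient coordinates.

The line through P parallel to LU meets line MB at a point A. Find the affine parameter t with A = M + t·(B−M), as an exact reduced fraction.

Assign P = (0, 0), U = (1, 0), B = (0, 1), V = (2, -3) — the answer is frame-independent, so this choice is without loss of generality.
1. M is the intersection of line BU and line VP ⇒ M = (-2, 3)
2. L is the centroid of triangle PUB ⇒ L = (1/3, 1/3)
through P parallel to LU: direction (2/3, -1/3); meets MB at A = (2, -1)
A = M + t·(B−M) with t = 2

t = 2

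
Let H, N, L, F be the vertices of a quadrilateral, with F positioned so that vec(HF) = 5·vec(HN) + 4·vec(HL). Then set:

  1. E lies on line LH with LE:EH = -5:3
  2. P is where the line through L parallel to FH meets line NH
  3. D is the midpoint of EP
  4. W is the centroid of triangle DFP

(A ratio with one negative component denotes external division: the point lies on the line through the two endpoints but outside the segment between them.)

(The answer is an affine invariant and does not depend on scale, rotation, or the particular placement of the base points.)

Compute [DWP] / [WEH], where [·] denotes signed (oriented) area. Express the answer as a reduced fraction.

[DWP]:[WEH] = -23/15

Set H = (0, 0), N = (1, 0), L = (0, 1), F = (5, 4); any affine frame gives the same invariant.
1. E lies on line LH with LE:EH = -5:3 ⇒ E = (0, -3/2)
2. P is where the line through L parallel to FH meets line NH ⇒ P = (-5/4, 0)
3. D is the midpoint of EP ⇒ D = (-5/8, -3/4)
4. W is the centroid of triangle DFP ⇒ W = (25/24, 13/12)
2·[DWP] = 115/48, 2·[WEH] = -25/16
[DWP]:[WEH] = 115/48:-25/16 = -23/15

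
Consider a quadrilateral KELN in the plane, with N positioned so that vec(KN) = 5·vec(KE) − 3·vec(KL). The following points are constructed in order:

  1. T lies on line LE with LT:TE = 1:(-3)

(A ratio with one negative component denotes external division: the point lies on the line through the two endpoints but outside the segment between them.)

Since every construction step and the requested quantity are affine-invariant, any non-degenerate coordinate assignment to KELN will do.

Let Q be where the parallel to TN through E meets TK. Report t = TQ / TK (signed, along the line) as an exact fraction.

t = 1/4

Set K = (0, 0), E = (1, 0), L = (0, 1), N = (5, -3); any affine frame gives the same invariant.
1. T lies on line LE with LT:TE = 1:(-3) ⇒ T = (-1/2, 3/2)
through E parallel to TN: direction (11/2, -9/2); meets TK at Q = (-3/8, 9/8)
Q = T + t·(K−T) with t = 1/4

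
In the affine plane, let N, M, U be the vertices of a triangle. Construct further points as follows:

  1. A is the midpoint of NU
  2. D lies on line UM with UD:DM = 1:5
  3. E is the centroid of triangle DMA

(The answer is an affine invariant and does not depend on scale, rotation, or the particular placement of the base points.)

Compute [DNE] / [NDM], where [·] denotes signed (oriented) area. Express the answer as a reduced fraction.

Assign N = (0, 0), M = (1, 0), U = (0, 1) — the answer is frame-independent, so this choice is without loss of generality.
1. A is the midpoint of NU ⇒ A = (0, 1/2)
2. D lies on line UM with UD:DM = 1:5 ⇒ D = (1/6, 5/6)
3. E is the centroid of triangle DMA ⇒ E = (7/18, 4/9)
2·[DNE] = 1/4, 2·[NDM] = -5/6
[DNE]:[NDM] = 1/4:-5/6 = -3/10

[DNE]:[NDM] = -3/10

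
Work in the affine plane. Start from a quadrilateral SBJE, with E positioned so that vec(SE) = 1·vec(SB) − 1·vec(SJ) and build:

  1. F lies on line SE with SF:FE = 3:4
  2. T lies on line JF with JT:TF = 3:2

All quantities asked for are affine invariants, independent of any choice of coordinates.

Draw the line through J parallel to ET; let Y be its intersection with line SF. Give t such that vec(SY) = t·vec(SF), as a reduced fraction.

Choose coordinates S = (0, 0), B = (1, 0), J = (0, 1), E = (1, -1).
1. F lies on line SE with SF:FE = 3:4 ⇒ F = (3/7, -3/7)
2. T lies on line JF with JT:TF = 3:2 ⇒ T = (9/35, 1/7)
through J parallel to ET: direction (-26/35, 8/7); meets SF at Y = (13/7, -13/7)
Y = S + t·(F−S) with t = 13/3

t = 13/3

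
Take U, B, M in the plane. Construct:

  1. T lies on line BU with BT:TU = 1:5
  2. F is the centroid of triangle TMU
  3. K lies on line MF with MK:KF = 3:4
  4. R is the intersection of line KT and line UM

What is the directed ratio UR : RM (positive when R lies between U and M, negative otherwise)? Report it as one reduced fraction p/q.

UR:RM = 5

Set U = (0, 0), B = (1, 0), M = (0, 1); any affine frame gives the same invariant.
1. T lies on line BU with BT:TU = 1:5 ⇒ T = (5/6, 0)
2. F is the centroid of triangle TMU ⇒ F = (5/18, 1/3)
3. K lies on line MF with MK:KF = 3:4 ⇒ K = (5/42, 5/7)
4. R is the intersection of line KT and line UM ⇒ R = (0, 5/6)
R = U + t·(M−U) with t = 5/6, so UR:RM = t:(1−t) = 5/6:1/6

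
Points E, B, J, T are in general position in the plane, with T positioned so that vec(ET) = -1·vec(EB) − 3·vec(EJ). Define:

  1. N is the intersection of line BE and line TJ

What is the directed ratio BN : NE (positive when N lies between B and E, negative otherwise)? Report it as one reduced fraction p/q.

BN:NE = -5

Choose coordinates E = (0, 0), B = (1, 0), J = (0, 1), T = (-1, -3).
1. N is the intersection of line BE and line TJ ⇒ N = (-1/4, 0)
N = B + t·(E−B) with t = 5/4, so BN:NE = t:(1−t) = 5/4:-1/4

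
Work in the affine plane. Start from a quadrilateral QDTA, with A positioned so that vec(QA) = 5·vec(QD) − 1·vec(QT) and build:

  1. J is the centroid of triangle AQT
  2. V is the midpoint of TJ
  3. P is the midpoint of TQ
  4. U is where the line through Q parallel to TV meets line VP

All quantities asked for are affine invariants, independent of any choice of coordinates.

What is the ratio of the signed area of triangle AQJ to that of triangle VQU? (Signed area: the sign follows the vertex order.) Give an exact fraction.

Choose coordinates Q = (0, 0), D = (1, 0), T = (0, 1), A = (5, -1).
1. J is the centroid of triangle AQT ⇒ J = (5/3, 0)
2. V is the midpoint of TJ ⇒ V = (5/6, 1/2)
3. P is the midpoint of TQ ⇒ P = (0, 1/2)
4. U is where the line through Q parallel to TV meets line VP ⇒ U = (-5/6, 1/2)
2·[AQJ] = -5/3, 2·[VQU] = -5/6
[AQJ]:[VQU] = -5/3:-5/6 = 2

[AQJ]:[VQU] = 2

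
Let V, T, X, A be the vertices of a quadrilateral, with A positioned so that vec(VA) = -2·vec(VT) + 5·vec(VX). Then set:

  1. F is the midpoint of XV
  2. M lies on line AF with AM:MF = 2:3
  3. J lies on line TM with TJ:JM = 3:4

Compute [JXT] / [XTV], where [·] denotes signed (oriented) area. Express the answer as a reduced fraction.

[JXT]:[XTV] = -3/7

Set V = (0, 0), T = (1, 0), X = (0, 1), A = (-2, 5); any affine frame gives the same invariant.
1. F is the midpoint of XV ⇒ F = (0, 1/2)
2. M lies on line AF with AM:MF = 2:3 ⇒ M = (-6/5, 16/5)
3. J lies on line TM with TJ:JM = 3:4 ⇒ J = (2/35, 48/35)
2·[JXT] = 3/7, 2·[XTV] = -1
[JXT]:[XTV] = 3/7:-1 = -3/7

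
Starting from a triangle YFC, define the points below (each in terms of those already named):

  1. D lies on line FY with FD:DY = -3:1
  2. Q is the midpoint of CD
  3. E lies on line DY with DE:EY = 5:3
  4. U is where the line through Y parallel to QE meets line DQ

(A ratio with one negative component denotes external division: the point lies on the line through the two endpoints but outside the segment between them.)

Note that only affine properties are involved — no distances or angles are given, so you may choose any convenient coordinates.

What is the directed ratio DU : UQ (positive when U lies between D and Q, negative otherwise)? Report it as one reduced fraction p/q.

Assign Y = (0, 0), F = (1, 0), C = (0, 1) — the answer is frame-independent, so this choice is without loss of generality.
1. D lies on line FY with FD:DY = -3:1 ⇒ D = (-1/2, 0)
2. Q is the midpoint of CD ⇒ Q = (-1/4, 1/2)
3. E lies on line DY with DE:EY = 5:3 ⇒ E = (-3/16, 0)
4. U is where the line through Y parallel to QE meets line DQ ⇒ U = (-1/10, 4/5)
U = D + t·(Q−D) with t = 8/5, so DU:UQ = t:(1−t) = 8/5:-3/5

DU:UQ = -8/3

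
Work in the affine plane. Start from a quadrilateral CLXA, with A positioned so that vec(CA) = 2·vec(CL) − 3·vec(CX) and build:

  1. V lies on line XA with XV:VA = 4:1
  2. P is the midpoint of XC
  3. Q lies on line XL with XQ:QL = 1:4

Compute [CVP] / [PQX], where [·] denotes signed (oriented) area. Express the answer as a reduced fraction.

[CVP]:[PQX] = 8

Set C = (0, 0), L = (1, 0), X = (0, 1), A = (2, -3); any affine frame gives the same invariant.
1. V lies on line XA with XV:VA = 4:1 ⇒ V = (8/5, -11/5)
2. P is the midpoint of XC ⇒ P = (0, 1/2)
3. Q lies on line XL with XQ:QL = 1:4 ⇒ Q = (1/5, 4/5)
2·[CVP] = 4/5, 2·[PQX] = 1/10
[CVP]:[PQX] = 4/5:1/10 = 8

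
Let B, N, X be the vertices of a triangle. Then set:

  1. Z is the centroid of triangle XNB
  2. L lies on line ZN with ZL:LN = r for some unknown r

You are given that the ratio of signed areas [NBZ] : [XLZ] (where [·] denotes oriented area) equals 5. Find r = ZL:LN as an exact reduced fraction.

r = 1/4

Set B = (0, 0), N = (1, 0), X = (0, 1); any affine frame gives the same invariant.
1. Z is the centroid of triangle XNB ⇒ Z = (1/3, 1/3)
2. With ZL:LN = r, write λ = r/(r+1) so L = Z + λ·(N−Z); L is affine-linear in λ
Every point depending on L is an affine combination of L and λ-independent points, so each such coordinate is linear in λ; the λ² term in each signed area is a multiple of (N−Z)×(N−Z) = 0, so 2·[NBZ] and 2·[XLZ] are each linear in λ. Evaluating at λ=0 and λ=1:
  2·[NBZ] = -1/3,   2·[XLZ] = -1/3·λ
So [NBZ]:[XLZ] = (-1/3) / (-1/3·λ). Setting this equal to 5:
  -1/3 = 5·(-1/3·λ)  ⇒  λ = 1/5
Then r = λ/(1−λ) = (1/5)/(4/5) = 1/4. Check: with r = 1/4, L = (7/15, 4/15) and [NBZ]:[XLZ] = 5 as required.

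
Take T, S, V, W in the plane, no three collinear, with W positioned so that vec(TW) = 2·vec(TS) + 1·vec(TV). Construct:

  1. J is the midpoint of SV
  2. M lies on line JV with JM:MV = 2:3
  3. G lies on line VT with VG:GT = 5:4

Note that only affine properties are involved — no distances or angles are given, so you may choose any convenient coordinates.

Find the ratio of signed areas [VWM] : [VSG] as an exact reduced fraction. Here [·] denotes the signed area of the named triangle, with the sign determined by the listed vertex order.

Assign T = (0, 0), S = (1, 0), V = (0, 1), W = (2, 1) — the answer is frame-independent, so this choice is without loss of generality.
1. J is the midpoint of SV ⇒ J = (1/2, 1/2)
2. M lies on line JV with JM:MV = 2:3 ⇒ M = (3/10, 7/10)
3. G lies on line VT with VG:GT = 5:4 ⇒ G = (0, 4/9)
2·[VWM] = -3/5, 2·[VSG] = -5/9
[VWM]:[VSG] = -3/5:-5/9 = 27/25

[VWM]:[VSG] = 27/25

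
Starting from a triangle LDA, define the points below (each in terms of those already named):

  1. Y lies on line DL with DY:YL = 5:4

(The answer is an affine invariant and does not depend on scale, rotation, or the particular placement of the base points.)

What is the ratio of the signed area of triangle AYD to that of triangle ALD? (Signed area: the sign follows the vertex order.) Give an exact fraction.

Choose coordinates L = (0, 0), D = (1, 0), A = (0, 1).
1. Y lies on line DL with DY:YL = 5:4 ⇒ Y = (4/9, 0)
2·[AYD] = 5/9, 2·[ALD] = 1
[AYD]:[ALD] = 5/9:1 = 5/9

[AYD]:[ALD] = 5/9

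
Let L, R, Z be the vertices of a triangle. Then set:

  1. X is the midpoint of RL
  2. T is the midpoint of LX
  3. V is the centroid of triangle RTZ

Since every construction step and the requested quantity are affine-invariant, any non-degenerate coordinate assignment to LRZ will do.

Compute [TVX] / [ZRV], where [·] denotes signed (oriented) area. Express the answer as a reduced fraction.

Work in coordinates with L = (0, 0), R = (1, 0), Z = (0, 1).
1. X is the midpoint of RL ⇒ X = (1/2, 0)
2. T is the midpoint of LX ⇒ T = (1/4, 0)
3. V is the centroid of triangle RTZ ⇒ V = (5/12, 1/3)
2·[TVX] = -1/12, 2·[ZRV] = -1/4
[TVX]:[ZRV] = -1/12:-1/4 = 1/3

[TVX]:[ZRV] = 1/3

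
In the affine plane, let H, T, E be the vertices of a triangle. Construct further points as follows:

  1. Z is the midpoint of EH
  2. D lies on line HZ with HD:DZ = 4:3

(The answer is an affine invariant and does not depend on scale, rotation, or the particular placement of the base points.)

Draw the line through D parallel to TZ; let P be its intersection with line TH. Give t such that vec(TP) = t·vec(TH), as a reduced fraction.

Work in coordinates with H = (0, 0), T = (1, 0), E = (0, 1).
1. Z is the midpoint of EH ⇒ Z = (0, 1/2)
2. D lies on line HZ with HD:DZ = 4:3 ⇒ D = (0, 2/7)
through D parallel to TZ: direction (-1, 1/2); meets TH at P = (4/7, 0)
P = T + t·(H−T) with t = 3/7

t = 3/7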